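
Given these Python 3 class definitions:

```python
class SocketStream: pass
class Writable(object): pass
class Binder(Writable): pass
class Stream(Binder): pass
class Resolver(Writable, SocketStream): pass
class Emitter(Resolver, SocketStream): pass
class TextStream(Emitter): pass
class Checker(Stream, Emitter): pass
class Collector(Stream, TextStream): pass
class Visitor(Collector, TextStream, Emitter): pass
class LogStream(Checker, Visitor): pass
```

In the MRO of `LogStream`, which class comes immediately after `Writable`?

SocketStream

L[LogStream] = LogStream + merge(L[Checker], L[Visitor], [Checker Visitor])
  take Checker:  [Checker Stream Binder Emitter Resolver Writable SocketStream object] + [Visitor Collector Stream Binder TextStream Emitter Resolver Writable SocketStream object] + [Checker Visitor]
  take Visitor:  [Stream Binder Emitter Resolver Writable SocketStream object] + [Visitor Collector Stream Binder TextStream Emitter Resolver Writable SocketStream object] + [Visitor]
  take Collector:  [Stream Binder Emitter Resolver Writable SocketStream object] + [Collector Stream Binder TextStream Emitter Resolver Writable SocketStream object]
  take Stream:  [Stream Binder Emitter Resolver Writable SocketStream object] + [Stream Binder TextStream Emitter Resolver Writable SocketStream object]
  take Binder:  [Binder Emitter Resolver Writable SocketStream object] + [Binder TextStream Emitter Resolver Writable SocketStream object]
  take TextStream:  [Emitter Resolver Writable SocketStream object] + [TextStream Emitter Resolver Writable SocketStream object]
  take Emitter:  [Emitter Resolver Writable SocketStream object] + [Emitter Resolver Writable SocketStream object]
  take Resolver:  [Resolver Writable SocketStream object] + [Resolver Writable SocketStream object]
  take Writable:  [Writable SocketStream object] + [Writable SocketStream object]
  take SocketStream:  [SocketStream object] + [SocketStream object]
  take object:  [object] + [object]
MRO: LogStream Checker Visitor Collector Stream Binder TextStream Emitter Resolver Writable SocketStream object
Writable is at position 9; next is SocketStream.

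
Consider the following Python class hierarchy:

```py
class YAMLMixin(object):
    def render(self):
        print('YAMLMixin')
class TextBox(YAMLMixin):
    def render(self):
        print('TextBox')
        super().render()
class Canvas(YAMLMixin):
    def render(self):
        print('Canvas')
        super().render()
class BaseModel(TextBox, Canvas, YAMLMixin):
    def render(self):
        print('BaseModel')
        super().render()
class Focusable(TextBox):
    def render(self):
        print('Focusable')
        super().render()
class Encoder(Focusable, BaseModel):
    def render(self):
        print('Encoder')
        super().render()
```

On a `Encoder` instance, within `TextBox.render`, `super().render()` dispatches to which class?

L[Encoder] = Encoder + merge(L[Focusable], L[BaseModel], [Focusable BaseModel])
  take Focusable:  [Focusable TextBox YAMLMixin object] + [BaseModel TextBox Canvas YAMLMixin object] + [Focusable BaseModel]
  take BaseModel:  [TextBox YAMLMixin object] + [BaseModel TextBox Canvas YAMLMixin object] + [BaseModel]
  take TextBox:  [TextBox YAMLMixin object] + [TextBox Canvas YAMLMixin object]
  take Canvas:  [YAMLMixin object] + [Canvas YAMLMixin object]
  take YAMLMixin:  [YAMLMixin object] + [YAMLMixin object]
  take object:  [object] + [object]
MRO: Encoder Focusable BaseModel TextBox Canvas YAMLMixin object
super() in TextBox.render on a Encoder instance goes to the class after TextBox in Encoder's MRO: Canvas.

Canvas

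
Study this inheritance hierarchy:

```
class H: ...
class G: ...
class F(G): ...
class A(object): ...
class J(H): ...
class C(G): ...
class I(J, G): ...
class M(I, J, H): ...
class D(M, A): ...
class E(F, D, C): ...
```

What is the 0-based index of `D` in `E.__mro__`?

2

L[E] = E + merge(L[F], L[D], L[C], [F D C])
  take F:  [F G object] + [D M I J H G A object] + [C G object] + [F D C]
  take D:  [G object] + [D M I J H G A object] + [C G object] + [D C]
  take M:  [G object] + [M I J H G A object] + [C G object] + [C]
  take I:  [G object] + [I J H G A object] + [C G object] + [C]
  take J:  [G object] + [J H G A object] + [C G object] + [C]
  take H:  [G object] + [H G A object] + [C G object] + [C]
  take C:  [G object] + [G A object] + [C G object] + [C]
  take G:  [G object] + [G A object] + [G object]
  take A:  [object] + [A object] + [object]
  take object:  [object] + [object] + [object]
MRO: E F D M I J H C G A object
D sits at index 2.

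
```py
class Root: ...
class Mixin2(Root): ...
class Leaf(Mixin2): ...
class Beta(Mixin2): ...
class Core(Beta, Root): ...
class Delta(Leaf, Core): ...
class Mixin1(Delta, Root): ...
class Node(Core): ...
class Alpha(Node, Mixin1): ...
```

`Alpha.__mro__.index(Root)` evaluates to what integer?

L[Alpha] = Alpha + merge(L[Node], L[Mixin1], [Node Mixin1])
  take Node:  [Node Core Beta Mixin2 Root object] + [Mixin1 Delta Leaf Core Beta Mixin2 Root object] + [Node Mixin1]
  take Mixin1:  [Core Beta Mixin2 Root object] + [Mixin1 Delta Leaf Core Beta Mixin2 Root object] + [Mixin1]
  take Delta:  [Core Beta Mixin2 Root object] + [Delta Leaf Core Beta Mixin2 Root object]
  take Leaf:  [Core Beta Mixin2 Root object] + [Leaf Core Beta Mixin2 Root object]
  take Core:  [Core Beta Mixin2 Root object] + [Core Beta Mixin2 Root object]
  take Beta:  [Beta Mixin2 Root object] + [Beta Mixin2 Root object]
  take Mixin2:  [Mixin2 Root object] + [Mixin2 Root object]
  take Root:  [Root object] + [Root object]
  take object:  [object] + [object]
MRO: Alpha Node Mixin1 Delta Leaf Core Beta Mixin2 Root object
Root sits at index 8.

8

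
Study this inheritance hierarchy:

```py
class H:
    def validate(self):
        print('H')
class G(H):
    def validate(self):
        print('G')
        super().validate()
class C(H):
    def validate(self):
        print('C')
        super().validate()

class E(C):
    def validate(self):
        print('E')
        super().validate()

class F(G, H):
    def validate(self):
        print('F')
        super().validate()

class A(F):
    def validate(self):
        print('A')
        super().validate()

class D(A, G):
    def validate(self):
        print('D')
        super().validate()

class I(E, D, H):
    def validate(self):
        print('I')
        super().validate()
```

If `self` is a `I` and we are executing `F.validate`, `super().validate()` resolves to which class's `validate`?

G

L[I] = I + merge(L[E], L[D], L[H], [E D H])
  take E:  [E C H object] + [D A F G H object] + [H object] + [E D H]
  take C:  [C H object] + [D A F G H object] + [H object] + [D H]
  take D:  [H object] + [D A F G H object] + [H object] + [D H]
  take A:  [H object] + [A F G H object] + [H object] + [H]
  take F:  [H object] + [F G H object] + [H object] + [H]
  take G:  [H object] + [G H object] + [H object] + [H]
  take H:  [H object] + [H object] + [H object] + [H]
  take object:  [object] + [object] + [object]
MRO: I E C D A F G H object
super() in F.validate on a I instance goes to the class after F in I's MRO: G.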